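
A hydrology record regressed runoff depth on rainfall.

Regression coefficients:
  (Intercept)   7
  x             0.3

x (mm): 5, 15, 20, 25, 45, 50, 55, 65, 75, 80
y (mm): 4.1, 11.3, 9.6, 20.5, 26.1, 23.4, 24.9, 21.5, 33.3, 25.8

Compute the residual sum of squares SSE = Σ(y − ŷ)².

x=5: ŷ = 7 + 0.3·5 = 8.5; e = 4.1 − 8.5 = -4.4
x=15: ŷ = 7 + 0.3·15 = 11.5; e = 11.3 − 11.5 = -0.2
x=20: ŷ = 7 + 0.3·20 = 13; e = 9.6 − 13 = -3.4
x=25: ŷ = 7 + 0.3·25 = 14.5; e = 20.5 − 14.5 = 6
x=45: ŷ = 7 + 0.3·45 = 20.5; e = 26.1 − 20.5 = 5.6
x=50: ŷ = 7 + 0.3·50 = 22; e = 23.4 − 22 = 1.4
x=55: ŷ = 7 + 0.3·55 = 23.5; e = 24.9 − 23.5 = 1.4
x=65: ŷ = 7 + 0.3·65 = 26.5; e = 21.5 − 26.5 = -5
x=75: ŷ = 7 + 0.3·75 = 29.5; e = 33.3 − 29.5 = 3.8
x=80: ŷ = 7 + 0.3·80 = 31; e = 25.8 − 31 = -5.2
SSE = 19.36 + 0.04 + 11.56 + 36 + 31.36 + 1.96 + 1.96 + 25 + 14.44 + 27.04 = 168.72

SSE = 168.72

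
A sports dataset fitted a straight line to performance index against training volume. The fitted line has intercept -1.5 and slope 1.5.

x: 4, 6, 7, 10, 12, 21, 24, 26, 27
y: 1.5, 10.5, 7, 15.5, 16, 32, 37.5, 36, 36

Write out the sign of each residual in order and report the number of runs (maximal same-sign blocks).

7 runs

x=4: ŷ = -1.5 + 1.5·4 = 4.5; r = 1.5 − 4.5 = -3
x=6: ŷ = -1.5 + 1.5·6 = 7.5; r = 10.5 − 7.5 = 3
x=7: ŷ = -1.5 + 1.5·7 = 9; r = 7 − 9 = -2
x=10: ŷ = -1.5 + 1.5·10 = 13.5; r = 15.5 − 13.5 = 2
x=12: ŷ = -1.5 + 1.5·12 = 16.5; r = 16 − 16.5 = -0.5
x=21: ŷ = -1.5 + 1.5·21 = 30; r = 32 − 30 = 2
x=24: ŷ = -1.5 + 1.5·24 = 34.5; r = 37.5 − 34.5 = 3
x=26: ŷ = -1.5 + 1.5·26 = 37.5; r = 36 − 37.5 = -1.5
x=27: ŷ = -1.5 + 1.5·27 = 39; r = 36 − 39 = -3
Signs: − + − + − + + − −
Runs: −×1, +×1, −×1, +×1, −×1, +×2, −×2 → 7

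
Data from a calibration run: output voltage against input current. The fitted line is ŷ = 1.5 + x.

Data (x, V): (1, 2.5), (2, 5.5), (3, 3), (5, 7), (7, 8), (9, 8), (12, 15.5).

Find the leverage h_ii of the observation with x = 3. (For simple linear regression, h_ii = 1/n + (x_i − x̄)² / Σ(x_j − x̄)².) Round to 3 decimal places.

h = 0.212

x̄ = (1 + 2 + 3 + 5 + 7 + 9 + 12)/7 = 5.57143
Σ(x − x̄)² = 20.898 + 12.7551 + 6.61224 + 0.326531 + 2.04082 + 11.7551 + 41.3265 = 95.7143
h = 1/7 + (-2.57143)²/95.7143 = 0.142857 + 0.0690832 = 0.212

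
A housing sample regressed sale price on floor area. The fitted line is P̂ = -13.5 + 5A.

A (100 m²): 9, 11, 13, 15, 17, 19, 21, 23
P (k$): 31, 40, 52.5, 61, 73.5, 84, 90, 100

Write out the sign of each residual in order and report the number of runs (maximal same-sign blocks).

A=9: P̂ = -13.5 + 5·9 = 31.5; r = 31 − 31.5 = -0.5
A=11: P̂ = -13.5 + 5·11 = 41.5; r = 40 − 41.5 = -1.5
A=13: P̂ = -13.5 + 5·13 = 51.5; r = 52.5 − 51.5 = 1
A=15: P̂ = -13.5 + 5·15 = 61.5; r = 61 − 61.5 = -0.5
A=17: P̂ = -13.5 + 5·17 = 71.5; r = 73.5 − 71.5 = 2
A=19: P̂ = -13.5 + 5·19 = 81.5; r = 84 − 81.5 = 2.5
A=21: P̂ = -13.5 + 5·21 = 91.5; r = 90 − 91.5 = -1.5
A=23: P̂ = -13.5 + 5·23 = 101.5; r = 100 − 101.5 = -1.5
Signs: − − + − + + − −
Runs: −×2, +×1, −×1, +×2, −×2 → 5

5 runs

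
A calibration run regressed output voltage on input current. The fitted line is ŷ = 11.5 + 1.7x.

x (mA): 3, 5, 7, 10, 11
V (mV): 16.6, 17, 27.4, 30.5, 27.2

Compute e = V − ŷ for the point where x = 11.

ŷ = 11.5 + 1.7·11 = 30.2
e = 27.2 − 30.2 = -3

e = -3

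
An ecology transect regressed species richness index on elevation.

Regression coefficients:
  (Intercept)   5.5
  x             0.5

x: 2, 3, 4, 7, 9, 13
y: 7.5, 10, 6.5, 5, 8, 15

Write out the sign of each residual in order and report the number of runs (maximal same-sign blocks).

x=2: ŷ = 5.5 + 0.5·2 = 6.5; r = 7.5 − 6.5 = 1
x=3: ŷ = 5.5 + 0.5·3 = 7; r = 10 − 7 = 3
x=4: ŷ = 5.5 + 0.5·4 = 7.5; r = 6.5 − 7.5 = -1
x=7: ŷ = 5.5 + 0.5·7 = 9; r = 5 − 9 = -4
x=9: ŷ = 5.5 + 0.5·9 = 10; r = 8 − 10 = -2
x=13: ŷ = 5.5 + 0.5·13 = 12; r = 15 − 12 = 3
Signs: + + − − − +
Runs: +×2, −×3, +×1 → 3

3 runs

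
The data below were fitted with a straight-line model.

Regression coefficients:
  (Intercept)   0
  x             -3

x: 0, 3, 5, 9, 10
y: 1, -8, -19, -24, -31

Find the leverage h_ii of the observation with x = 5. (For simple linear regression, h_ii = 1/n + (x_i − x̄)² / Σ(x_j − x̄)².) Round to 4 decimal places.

h = 0.2023

x̄ = (0 + 3 + 5 + 9 + 10)/5 = 5.4
Σ(x − x̄)² = 29.16 + 5.76 + 0.16 + 12.96 + 21.16 = 69.2
h = 1/5 + (-0.4)²/69.2 = 0.2 + 0.00231214 = 0.2023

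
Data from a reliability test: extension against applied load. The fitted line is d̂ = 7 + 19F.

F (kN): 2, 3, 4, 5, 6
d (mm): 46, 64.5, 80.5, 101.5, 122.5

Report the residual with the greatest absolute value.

e = -2.5

F=2: d̂ = 7 + 19·2 = 45; e = 46 − 45 = 1
F=3: d̂ = 7 + 19·3 = 64; e = 64.5 − 64 = 0.5
F=4: d̂ = 7 + 19·4 = 83; e = 80.5 − 83 = -2.5
F=5: d̂ = 7 + 19·5 = 102; e = 101.5 − 102 = -0.5
F=6: d̂ = 7 + 19·6 = 121; e = 122.5 − 121 = 1.5
Largest |e| is 2.5 at F = 4, residual -2.5.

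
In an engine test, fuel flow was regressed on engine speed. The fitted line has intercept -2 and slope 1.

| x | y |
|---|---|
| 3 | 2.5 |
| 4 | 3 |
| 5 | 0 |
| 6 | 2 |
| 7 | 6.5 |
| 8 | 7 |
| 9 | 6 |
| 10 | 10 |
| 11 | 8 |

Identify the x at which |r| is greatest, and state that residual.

x = 5, r = -3

x=3: ŷ = -2 + 3 = 1; r = 2.5 − 1 = 1.5
x=4: ŷ = -2 + 4 = 2; r = 3 − 2 = 1
x=5: ŷ = -2 + 5 = 3; r = 0 − 3 = -3
x=6: ŷ = -2 + 6 = 4; r = 2 − 4 = -2
x=7: ŷ = -2 + 7 = 5; r = 6.5 − 5 = 1.5
x=8: ŷ = -2 + 8 = 6; r = 7 − 6 = 1
x=9: ŷ = -2 + 9 = 7; r = 6 − 7 = -1
x=10: ŷ = -2 + 10 = 8; r = 10 − 8 = 2
x=11: ŷ = -2 + 11 = 9; r = 8 − 9 = -1
Largest |r| is 3 at x = 5, residual -3.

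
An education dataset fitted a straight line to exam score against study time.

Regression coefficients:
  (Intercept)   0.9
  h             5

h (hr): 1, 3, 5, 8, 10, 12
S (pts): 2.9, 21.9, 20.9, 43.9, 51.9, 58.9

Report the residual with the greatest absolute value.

r = 6

h=1: ŷ = 0.9 + 5·1 = 5.9; r = 2.9 − 5.9 = -3
h=3: ŷ = 0.9 + 5·3 = 15.9; r = 21.9 − 15.9 = 6
h=5: ŷ = 0.9 + 5·5 = 25.9; r = 20.9 − 25.9 = -5
h=8: ŷ = 0.9 + 5·8 = 40.9; r = 43.9 − 40.9 = 3
h=10: ŷ = 0.9 + 5·10 = 50.9; r = 51.9 − 50.9 = 1
h=12: ŷ = 0.9 + 5·12 = 60.9; r = 58.9 − 60.9 = -2
Largest |r| is 6 at h = 3, residual 6.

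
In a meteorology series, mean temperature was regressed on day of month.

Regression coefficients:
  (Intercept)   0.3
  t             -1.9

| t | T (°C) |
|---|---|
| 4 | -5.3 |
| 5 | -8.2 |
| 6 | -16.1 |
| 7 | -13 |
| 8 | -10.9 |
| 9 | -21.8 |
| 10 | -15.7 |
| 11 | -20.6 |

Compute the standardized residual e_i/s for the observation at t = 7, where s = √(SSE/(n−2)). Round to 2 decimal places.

0.00

t=4: T̂ = 0.3 − 1.9·4 = -7.3; e = -5.3 − (-7.3) = 2
t=5: T̂ = 0.3 − 1.9·5 = -9.2; e = -8.2 − (-9.2) = 1
t=6: T̂ = 0.3 − 1.9·6 = -11.1; e = -16.1 − (-11.1) = -5
t=7: T̂ = 0.3 − 1.9·7 = -13; e = -13 − (-13) = 0
t=8: T̂ = 0.3 − 1.9·8 = -14.9; e = -10.9 − (-14.9) = 4
t=9: T̂ = 0.3 − 1.9·9 = -16.8; e = -21.8 − (-16.8) = -5
t=10: T̂ = 0.3 − 1.9·10 = -18.7; e = -15.7 − (-18.7) = 3
t=11: T̂ = 0.3 − 1.9·11 = -20.6; e = -20.6 − (-20.6) = 0
SSE = 4 + 1 + 25 + 0 + 16 + 25 + 9 + 0 = 80
s = √(80/6) = 3.65148
e/s = 0 / 3.65148 = 0.00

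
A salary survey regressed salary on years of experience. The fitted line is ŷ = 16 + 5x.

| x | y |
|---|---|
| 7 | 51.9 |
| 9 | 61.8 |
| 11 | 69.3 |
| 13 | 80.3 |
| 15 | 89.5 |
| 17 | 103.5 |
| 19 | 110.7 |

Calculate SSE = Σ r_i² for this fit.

SSE = 13.42

x=7: ŷ = 16 + 5·7 = 51; r = 51.9 − 51 = 0.9
x=9: ŷ = 16 + 5·9 = 61; r = 61.8 − 61 = 0.8
x=11: ŷ = 16 + 5·11 = 71; r = 69.3 − 71 = -1.7
x=13: ŷ = 16 + 5·13 = 81; r = 80.3 − 81 = -0.7
x=15: ŷ = 16 + 5·15 = 91; r = 89.5 − 91 = -1.5
x=17: ŷ = 16 + 5·17 = 101; r = 103.5 − 101 = 2.5
x=19: ŷ = 16 + 5·19 = 111; r = 110.7 − 111 = -0.3
SSE = 0.81 + 0.64 + 2.89 + 0.49 + 2.25 + 6.25 + 0.09 = 13.42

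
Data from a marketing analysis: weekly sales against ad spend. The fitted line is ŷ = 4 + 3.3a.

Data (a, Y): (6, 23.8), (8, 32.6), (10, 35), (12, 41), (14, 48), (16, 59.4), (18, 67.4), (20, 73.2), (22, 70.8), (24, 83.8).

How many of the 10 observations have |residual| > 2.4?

a=6: ŷ = 4 + 3.3·6 = 23.8; e = 23.8 − 23.8 = 0
a=8: ŷ = 4 + 3.3·8 = 30.4; e = 32.6 − 30.4 = 2.2
a=10: ŷ = 4 + 3.3·10 = 37; e = 35 − 37 = -2
a=12: ŷ = 4 + 3.3·12 = 43.6; e = 41 − 43.6 = -2.6
a=14: ŷ = 4 + 3.3·14 = 50.2; e = 48 − 50.2 = -2.2
a=16: ŷ = 4 + 3.3·16 = 56.8; e = 59.4 − 56.8 = 2.6
a=18: ŷ = 4 + 3.3·18 = 63.4; e = 67.4 − 63.4 = 4
a=20: ŷ = 4 + 3.3·20 = 70; e = 73.2 − 70 = 3.2
a=22: ŷ = 4 + 3.3·22 = 76.6; e = 70.8 − 76.6 = -5.8
a=24: ŷ = 4 + 3.3·24 = 83.2; e = 83.8 − 83.2 = 0.6
|e| > 2.4: a=12 (|e|=2.6), a=16 (|e|=2.6), a=18 (|e|=4), a=20 (|e|=3.2), a=22 (|e|=5.8) → 5

5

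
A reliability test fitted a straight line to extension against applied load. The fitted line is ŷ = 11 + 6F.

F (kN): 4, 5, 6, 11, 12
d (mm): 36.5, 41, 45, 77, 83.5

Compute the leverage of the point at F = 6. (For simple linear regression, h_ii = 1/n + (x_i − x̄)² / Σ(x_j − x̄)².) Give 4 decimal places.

h = 0.2481

F̄ = (4 + 5 + 6 + 11 + 12)/5 = 7.6
Σ(F − F̄)² = 12.96 + 6.76 + 2.56 + 11.56 + 19.36 = 53.2
h = 1/5 + (-1.6)²/53.2 = 0.2 + 0.0481203 = 0.2481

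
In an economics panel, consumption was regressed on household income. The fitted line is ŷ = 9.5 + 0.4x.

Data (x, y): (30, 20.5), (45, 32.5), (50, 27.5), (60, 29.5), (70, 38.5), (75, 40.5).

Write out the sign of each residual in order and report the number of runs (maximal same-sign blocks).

4 runs

x=30: ŷ = 9.5 + 0.4·30 = 21.5; r = 20.5 − 21.5 = -1
x=45: ŷ = 9.5 + 0.4·45 = 27.5; r = 32.5 − 27.5 = 5
x=50: ŷ = 9.5 + 0.4·50 = 29.5; r = 27.5 − 29.5 = -2
x=60: ŷ = 9.5 + 0.4·60 = 33.5; r = 29.5 − 33.5 = -4
x=70: ŷ = 9.5 + 0.4·70 = 37.5; r = 38.5 − 37.5 = 1
x=75: ŷ = 9.5 + 0.4·75 = 39.5; r = 40.5 − 39.5 = 1
Signs: − + − − + +
Runs: −×1, +×1, −×2, +×2 → 4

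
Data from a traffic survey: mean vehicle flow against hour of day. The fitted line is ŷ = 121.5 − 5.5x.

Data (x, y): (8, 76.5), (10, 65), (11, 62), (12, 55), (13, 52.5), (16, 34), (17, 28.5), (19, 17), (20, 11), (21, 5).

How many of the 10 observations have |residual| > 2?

1

x=8: ŷ = 121.5 − 5.5·8 = 77.5; r = 76.5 − 77.5 = -1
x=10: ŷ = 121.5 − 5.5·10 = 66.5; r = 65 − 66.5 = -1.5
x=11: ŷ = 121.5 − 5.5·11 = 61; r = 62 − 61 = 1
x=12: ŷ = 121.5 − 5.5·12 = 55.5; r = 55 − 55.5 = -0.5
x=13: ŷ = 121.5 − 5.5·13 = 50; r = 52.5 − 50 = 2.5
x=16: ŷ = 121.5 − 5.5·16 = 33.5; r = 34 − 33.5 = 0.5
x=17: ŷ = 121.5 − 5.5·17 = 28; r = 28.5 − 28 = 0.5
x=19: ŷ = 121.5 − 5.5·19 = 17; r = 17 − 17 = 0
x=20: ŷ = 121.5 − 5.5·20 = 11.5; r = 11 − 11.5 = -0.5
x=21: ŷ = 121.5 − 5.5·21 = 6; r = 5 − 6 = -1
|r| > 2: x=13 (|r|=2.5) → 1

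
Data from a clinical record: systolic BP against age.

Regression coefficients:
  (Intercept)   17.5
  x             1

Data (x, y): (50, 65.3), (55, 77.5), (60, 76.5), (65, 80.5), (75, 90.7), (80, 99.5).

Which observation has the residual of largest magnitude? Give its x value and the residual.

x=50: ŷ = 17.5 + 50 = 67.5; e = 65.3 − 67.5 = -2.2
x=55: ŷ = 17.5 + 55 = 72.5; e = 77.5 − 72.5 = 5
x=60: ŷ = 17.5 + 60 = 77.5; e = 76.5 − 77.5 = -1
x=65: ŷ = 17.5 + 65 = 82.5; e = 80.5 − 82.5 = -2
x=75: ŷ = 17.5 + 75 = 92.5; e = 90.7 − 92.5 = -1.8
x=80: ŷ = 17.5 + 80 = 97.5; e = 99.5 − 97.5 = 2
Largest |e| is 5 at x = 55, residual 5.

x = 55, e = 5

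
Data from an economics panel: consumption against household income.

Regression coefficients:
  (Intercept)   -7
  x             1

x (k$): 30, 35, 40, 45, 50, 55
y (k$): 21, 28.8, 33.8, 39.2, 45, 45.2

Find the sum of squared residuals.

SSE = 18.56

x=30: ŷ = -7 + 30 = 23; e = 21 − 23 = -2
x=35: ŷ = -7 + 35 = 28; e = 28.8 − 28 = 0.8
x=40: ŷ = -7 + 40 = 33; e = 33.8 − 33 = 0.8
x=45: ŷ = -7 + 45 = 38; e = 39.2 − 38 = 1.2
x=50: ŷ = -7 + 50 = 43; e = 45 − 43 = 2
x=55: ŷ = -7 + 55 = 48; e = 45.2 − 48 = -2.8
SSE = 4 + 0.64 + 0.64 + 1.44 + 4 + 7.84 = 18.56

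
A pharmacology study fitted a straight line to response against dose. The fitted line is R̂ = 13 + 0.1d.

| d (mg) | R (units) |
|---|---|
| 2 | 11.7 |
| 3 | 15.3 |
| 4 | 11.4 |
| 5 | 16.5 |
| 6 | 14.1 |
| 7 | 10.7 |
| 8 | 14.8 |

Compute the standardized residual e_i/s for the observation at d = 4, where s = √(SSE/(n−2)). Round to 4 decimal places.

-0.8234

d=2: R̂ = 13 + 0.1·2 = 13.2; e = 11.7 − 13.2 = -1.5
d=3: R̂ = 13 + 0.1·3 = 13.3; e = 15.3 − 13.3 = 2
d=4: R̂ = 13 + 0.1·4 = 13.4; e = 11.4 − 13.4 = -2
d=5: R̂ = 13 + 0.1·5 = 13.5; e = 16.5 − 13.5 = 3
d=6: R̂ = 13 + 0.1·6 = 13.6; e = 14.1 − 13.6 = 0.5
d=7: R̂ = 13 + 0.1·7 = 13.7; e = 10.7 − 13.7 = -3
d=8: R̂ = 13 + 0.1·8 = 13.8; e = 14.8 − 13.8 = 1
SSE = 2.25 + 4 + 4 + 9 + 0.25 + 9 + 1 = 29.5
s = √(29.5/5) = 2.42899
e/s = -2 / 2.42899 = -0.8234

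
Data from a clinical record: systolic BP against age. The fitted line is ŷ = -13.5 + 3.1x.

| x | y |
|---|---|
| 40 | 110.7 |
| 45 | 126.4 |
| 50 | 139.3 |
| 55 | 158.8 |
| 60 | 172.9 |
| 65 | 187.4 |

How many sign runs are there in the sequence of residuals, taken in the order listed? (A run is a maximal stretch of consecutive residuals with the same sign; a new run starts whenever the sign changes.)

x=40: ŷ = -13.5 + 3.1·40 = 110.5; r = 110.7 − 110.5 = 0.2
x=45: ŷ = -13.5 + 3.1·45 = 126; r = 126.4 − 126 = 0.4
x=50: ŷ = -13.5 + 3.1·50 = 141.5; r = 139.3 − 141.5 = -2.2
x=55: ŷ = -13.5 + 3.1·55 = 157; r = 158.8 − 157 = 1.8
x=60: ŷ = -13.5 + 3.1·60 = 172.5; r = 172.9 − 172.5 = 0.4
x=65: ŷ = -13.5 + 3.1·65 = 188; r = 187.4 − 188 = -0.6
Signs: + + − + + −
Runs: +×2, −×1, +×2, −×1 → 4

4 runs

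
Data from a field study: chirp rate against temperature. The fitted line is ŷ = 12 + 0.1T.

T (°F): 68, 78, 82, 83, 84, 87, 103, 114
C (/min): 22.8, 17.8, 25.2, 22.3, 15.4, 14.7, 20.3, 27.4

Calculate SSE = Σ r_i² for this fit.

SSE = 130

T=68: ŷ = 12 + 0.1·68 = 18.8; r = 22.8 − 18.8 = 4
T=78: ŷ = 12 + 0.1·78 = 19.8; r = 17.8 − 19.8 = -2
T=82: ŷ = 12 + 0.1·82 = 20.2; r = 25.2 − 20.2 = 5
T=83: ŷ = 12 + 0.1·83 = 20.3; r = 22.3 − 20.3 = 2
T=84: ŷ = 12 + 0.1·84 = 20.4; r = 15.4 − 20.4 = -5
T=87: ŷ = 12 + 0.1·87 = 20.7; r = 14.7 − 20.7 = -6
T=103: ŷ = 12 + 0.1·103 = 22.3; r = 20.3 − 22.3 = -2
T=114: ŷ = 12 + 0.1·114 = 23.4; r = 27.4 − 23.4 = 4
SSE = 16 + 4 + 25 + 4 + 25 + 36 + 4 + 16 = 130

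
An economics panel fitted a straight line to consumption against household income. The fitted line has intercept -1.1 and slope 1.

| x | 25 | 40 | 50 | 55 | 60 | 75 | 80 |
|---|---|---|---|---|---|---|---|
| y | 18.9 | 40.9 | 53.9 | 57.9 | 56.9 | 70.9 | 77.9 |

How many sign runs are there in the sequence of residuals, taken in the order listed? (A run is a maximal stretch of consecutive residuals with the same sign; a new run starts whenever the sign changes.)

3 runs

x=25: ŷ = -1.1 + 25 = 23.9; r = 18.9 − 23.9 = -5
x=40: ŷ = -1.1 + 40 = 38.9; r = 40.9 − 38.9 = 2
x=50: ŷ = -1.1 + 50 = 48.9; r = 53.9 − 48.9 = 5
x=55: ŷ = -1.1 + 55 = 53.9; r = 57.9 − 53.9 = 4
x=60: ŷ = -1.1 + 60 = 58.9; r = 56.9 − 58.9 = -2
x=75: ŷ = -1.1 + 75 = 73.9; r = 70.9 − 73.9 = -3
x=80: ŷ = -1.1 + 80 = 78.9; r = 77.9 − 78.9 = -1
Signs: − + + + − − −
Runs: −×1, +×3, −×3 → 3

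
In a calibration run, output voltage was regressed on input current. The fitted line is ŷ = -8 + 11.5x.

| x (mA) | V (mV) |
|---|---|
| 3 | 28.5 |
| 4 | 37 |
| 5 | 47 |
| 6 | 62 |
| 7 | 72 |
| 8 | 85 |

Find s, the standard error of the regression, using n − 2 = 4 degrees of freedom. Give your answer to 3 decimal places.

s = 1.837

x=3: ŷ = -8 + 11.5·3 = 26.5; r = 28.5 − 26.5 = 2
x=4: ŷ = -8 + 11.5·4 = 38; r = 37 − 38 = -1
x=5: ŷ = -8 + 11.5·5 = 49.5; r = 47 − 49.5 = -2.5
x=6: ŷ = -8 + 11.5·6 = 61; r = 62 − 61 = 1
x=7: ŷ = -8 + 11.5·7 = 72.5; r = 72 − 72.5 = -0.5
x=8: ŷ = -8 + 11.5·8 = 84; r = 85 − 84 = 1
SSE = 4 + 1 + 6.25 + 1 + 0.25 + 1 = 13.5
s = √(13.5/4) = √3.375 ≈ 1.837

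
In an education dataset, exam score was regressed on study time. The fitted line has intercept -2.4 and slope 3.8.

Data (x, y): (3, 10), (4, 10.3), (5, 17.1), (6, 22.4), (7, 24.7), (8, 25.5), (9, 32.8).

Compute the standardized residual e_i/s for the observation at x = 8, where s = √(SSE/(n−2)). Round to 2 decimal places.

-1.28

x=3: ŷ = -2.4 + 3.8·3 = 9; e = 10 − 9 = 1
x=4: ŷ = -2.4 + 3.8·4 = 12.8; e = 10.3 − 12.8 = -2.5
x=5: ŷ = -2.4 + 3.8·5 = 16.6; e = 17.1 − 16.6 = 0.5
x=6: ŷ = -2.4 + 3.8·6 = 20.4; e = 22.4 − 20.4 = 2
x=7: ŷ = -2.4 + 3.8·7 = 24.2; e = 24.7 − 24.2 = 0.5
x=8: ŷ = -2.4 + 3.8·8 = 28; e = 25.5 − 28 = -2.5
x=9: ŷ = -2.4 + 3.8·9 = 31.8; e = 32.8 − 31.8 = 1
SSE = 1 + 6.25 + 0.25 + 4 + 0.25 + 6.25 + 1 = 19
s = √(19/5) = 1.94936
e/s = -2.5 / 1.94936 = -1.28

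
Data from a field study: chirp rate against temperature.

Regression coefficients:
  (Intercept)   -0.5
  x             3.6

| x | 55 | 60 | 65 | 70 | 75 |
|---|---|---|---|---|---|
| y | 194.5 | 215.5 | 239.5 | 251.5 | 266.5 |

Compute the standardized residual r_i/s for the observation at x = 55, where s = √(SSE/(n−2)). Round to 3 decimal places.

x=55: ŷ = -0.5 + 3.6·55 = 197.5; r = 194.5 − 197.5 = -3
x=60: ŷ = -0.5 + 3.6·60 = 215.5; r = 215.5 − 215.5 = 0
x=65: ŷ = -0.5 + 3.6·65 = 233.5; r = 239.5 − 233.5 = 6
x=70: ŷ = -0.5 + 3.6·70 = 251.5; r = 251.5 − 251.5 = 0
x=75: ŷ = -0.5 + 3.6·75 = 269.5; r = 266.5 − 269.5 = -3
SSE = 9 + 0 + 36 + 0 + 9 = 54
s = √(54/3) = 4.24264
r/s = -3 / 4.24264 = -0.707

-0.707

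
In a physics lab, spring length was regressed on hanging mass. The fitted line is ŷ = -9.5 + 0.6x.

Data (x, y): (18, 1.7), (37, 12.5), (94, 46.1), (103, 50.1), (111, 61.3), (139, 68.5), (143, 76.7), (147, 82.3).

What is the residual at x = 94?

ŷ = -9.5 + 0.6·94 = 46.9
r = 46.1 − 46.9 = -0.8

r = -0.8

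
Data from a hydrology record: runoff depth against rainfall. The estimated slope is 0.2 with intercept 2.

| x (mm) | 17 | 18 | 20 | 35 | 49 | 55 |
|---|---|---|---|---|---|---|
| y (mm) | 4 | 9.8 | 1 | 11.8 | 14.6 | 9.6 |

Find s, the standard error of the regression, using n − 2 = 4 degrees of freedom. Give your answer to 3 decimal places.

s = 4.238

x=17: ŷ = 2 + 0.2·17 = 5.4; r = 4 − 5.4 = -1.4
x=18: ŷ = 2 + 0.2·18 = 5.6; r = 9.8 − 5.6 = 4.2
x=20: ŷ = 2 + 0.2·20 = 6; r = 1 − 6 = -5
x=35: ŷ = 2 + 0.2·35 = 9; r = 11.8 − 9 = 2.8
x=49: ŷ = 2 + 0.2·49 = 11.8; r = 14.6 − 11.8 = 2.8
x=55: ŷ = 2 + 0.2·55 = 13; r = 9.6 − 13 = -3.4
SSE = 1.96 + 17.64 + 25 + 7.84 + 7.84 + 11.56 = 71.84
s = √(71.84/4) = √17.96 ≈ 4.238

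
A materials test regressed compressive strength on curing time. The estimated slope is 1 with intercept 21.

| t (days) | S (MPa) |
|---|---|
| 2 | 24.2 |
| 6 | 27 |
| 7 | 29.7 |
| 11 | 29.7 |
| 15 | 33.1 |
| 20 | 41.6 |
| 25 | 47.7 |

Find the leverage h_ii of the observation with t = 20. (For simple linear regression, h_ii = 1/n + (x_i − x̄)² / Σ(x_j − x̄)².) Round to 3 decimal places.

t̄ = (2 + 6 + 7 + 11 + 15 + 20 + 25)/7 = 12.2857
Σ(t − t̄)² = 105.796 + 39.5102 + 27.9388 + 1.65306 + 7.36735 + 59.5102 + 161.653 = 403.429
h = 1/7 + (7.71429)²/403.429 = 0.142857 + 0.147511 = 0.290

h = 0.290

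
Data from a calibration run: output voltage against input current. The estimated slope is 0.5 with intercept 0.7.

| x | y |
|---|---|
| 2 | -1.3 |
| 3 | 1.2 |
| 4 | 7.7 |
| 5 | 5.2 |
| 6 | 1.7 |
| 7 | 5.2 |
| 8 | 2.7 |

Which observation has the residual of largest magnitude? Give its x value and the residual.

x = 4, r = 5

x=2: ŷ = 0.7 + 0.5·2 = 1.7; r = -1.3 − 1.7 = -3
x=3: ŷ = 0.7 + 0.5·3 = 2.2; r = 1.2 − 2.2 = -1
x=4: ŷ = 0.7 + 0.5·4 = 2.7; r = 7.7 − 2.7 = 5
x=5: ŷ = 0.7 + 0.5·5 = 3.2; r = 5.2 − 3.2 = 2
x=6: ŷ = 0.7 + 0.5·6 = 3.7; r = 1.7 − 3.7 = -2
x=7: ŷ = 0.7 + 0.5·7 = 4.2; r = 5.2 − 4.2 = 1
x=8: ŷ = 0.7 + 0.5·8 = 4.7; r = 2.7 − 4.7 = -2
Largest |r| is 5 at x = 4, residual 5.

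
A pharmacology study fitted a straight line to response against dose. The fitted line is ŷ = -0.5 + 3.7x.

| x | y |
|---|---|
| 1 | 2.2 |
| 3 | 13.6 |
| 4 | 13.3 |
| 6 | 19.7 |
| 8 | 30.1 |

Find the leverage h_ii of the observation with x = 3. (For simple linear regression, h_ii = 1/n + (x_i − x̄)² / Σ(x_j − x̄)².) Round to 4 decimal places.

x̄ = (1 + 3 + 4 + 6 + 8)/5 = 4.4
Σ(x − x̄)² = 11.56 + 1.96 + 0.16 + 2.56 + 12.96 = 29.2
h = 1/5 + (-1.4)²/29.2 = 0.2 + 0.0671233 = 0.2671

h = 0.2671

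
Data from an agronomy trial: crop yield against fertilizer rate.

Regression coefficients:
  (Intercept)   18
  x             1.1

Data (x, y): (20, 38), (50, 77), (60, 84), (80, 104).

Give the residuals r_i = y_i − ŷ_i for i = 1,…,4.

x=20: ŷ = 18 + 1.1·20 = 40; r = 38 − 40 = -2
x=50: ŷ = 18 + 1.1·50 = 73; r = 77 − 73 = 4
x=60: ŷ = 18 + 1.1·60 = 84; r = 84 − 84 = 0
x=80: ŷ = 18 + 1.1·80 = 106; r = 104 − 106 = -2

-2, 4, 0, -2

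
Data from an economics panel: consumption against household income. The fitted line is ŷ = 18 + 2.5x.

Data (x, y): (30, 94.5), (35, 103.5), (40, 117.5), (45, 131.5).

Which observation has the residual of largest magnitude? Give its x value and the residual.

x = 35, r = -2

x=30: ŷ = 18 + 2.5·30 = 93; r = 94.5 − 93 = 1.5
x=35: ŷ = 18 + 2.5·35 = 105.5; r = 103.5 − 105.5 = -2
x=40: ŷ = 18 + 2.5·40 = 118; r = 117.5 − 118 = -0.5
x=45: ŷ = 18 + 2.5·45 = 130.5; r = 131.5 − 130.5 = 1
Largest |r| is 2 at x = 35, residual -2.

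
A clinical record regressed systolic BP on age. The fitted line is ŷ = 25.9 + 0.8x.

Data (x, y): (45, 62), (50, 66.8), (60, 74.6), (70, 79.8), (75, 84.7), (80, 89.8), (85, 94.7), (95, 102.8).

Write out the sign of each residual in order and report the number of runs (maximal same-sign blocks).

x=45: ŷ = 25.9 + 0.8·45 = 61.9; r = 62 − 61.9 = 0.1
x=50: ŷ = 25.9 + 0.8·50 = 65.9; r = 66.8 − 65.9 = 0.9
x=60: ŷ = 25.9 + 0.8·60 = 73.9; r = 74.6 − 73.9 = 0.7
x=70: ŷ = 25.9 + 0.8·70 = 81.9; r = 79.8 − 81.9 = -2.1
x=75: ŷ = 25.9 + 0.8·75 = 85.9; r = 84.7 − 85.9 = -1.2
x=80: ŷ = 25.9 + 0.8·80 = 89.9; r = 89.8 − 89.9 = -0.1
x=85: ŷ = 25.9 + 0.8·85 = 93.9; r = 94.7 − 93.9 = 0.8
x=95: ŷ = 25.9 + 0.8·95 = 101.9; r = 102.8 − 101.9 = 0.9
Signs: + + + − − − + +
Runs: +×3, −×3, +×2 → 3

3 runs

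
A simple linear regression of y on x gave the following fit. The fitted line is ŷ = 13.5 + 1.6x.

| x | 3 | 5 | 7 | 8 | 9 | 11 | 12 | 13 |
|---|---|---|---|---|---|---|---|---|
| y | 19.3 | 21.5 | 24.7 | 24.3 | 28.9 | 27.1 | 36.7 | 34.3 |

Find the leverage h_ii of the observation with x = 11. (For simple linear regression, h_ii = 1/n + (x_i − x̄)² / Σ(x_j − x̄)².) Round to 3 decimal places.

h = 0.199

x̄ = (3 + 5 + 7 + 8 + 9 + 11 + 12 + 13)/8 = 8.5
Σ(x − x̄)² = 30.25 + 12.25 + 2.25 + 0.25 + 0.25 + 6.25 + 12.25 + 20.25 = 84
h = 1/8 + (2.5)²/84 = 0.125 + 0.0744048 = 0.199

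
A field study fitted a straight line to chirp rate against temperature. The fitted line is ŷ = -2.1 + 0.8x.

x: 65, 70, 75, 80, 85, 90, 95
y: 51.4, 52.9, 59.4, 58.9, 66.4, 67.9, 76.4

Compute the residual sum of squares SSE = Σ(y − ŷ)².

SSE = 25

x=65: ŷ = -2.1 + 0.8·65 = 49.9; e = 51.4 − 49.9 = 1.5
x=70: ŷ = -2.1 + 0.8·70 = 53.9; e = 52.9 − 53.9 = -1
x=75: ŷ = -2.1 + 0.8·75 = 57.9; e = 59.4 − 57.9 = 1.5
x=80: ŷ = -2.1 + 0.8·80 = 61.9; e = 58.9 − 61.9 = -3
x=85: ŷ = -2.1 + 0.8·85 = 65.9; e = 66.4 − 65.9 = 0.5
x=90: ŷ = -2.1 + 0.8·90 = 69.9; e = 67.9 − 69.9 = -2
x=95: ŷ = -2.1 + 0.8·95 = 73.9; e = 76.4 − 73.9 = 2.5
SSE = 2.25 + 1 + 2.25 + 9 + 0.25 + 4 + 6.25 = 25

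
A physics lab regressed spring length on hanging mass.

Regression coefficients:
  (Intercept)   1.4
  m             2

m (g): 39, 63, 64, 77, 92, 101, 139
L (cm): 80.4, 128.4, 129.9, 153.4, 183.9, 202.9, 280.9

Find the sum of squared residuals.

m=39: ŷ = 1.4 + 2·39 = 79.4; e = 80.4 − 79.4 = 1
m=63: ŷ = 1.4 + 2·63 = 127.4; e = 128.4 − 127.4 = 1
m=64: ŷ = 1.4 + 2·64 = 129.4; e = 129.9 − 129.4 = 0.5
m=77: ŷ = 1.4 + 2·77 = 155.4; e = 153.4 − 155.4 = -2
m=92: ŷ = 1.4 + 2·92 = 185.4; e = 183.9 − 185.4 = -1.5
m=101: ŷ = 1.4 + 2·101 = 203.4; e = 202.9 − 203.4 = -0.5
m=139: ŷ = 1.4 + 2·139 = 279.4; e = 280.9 − 279.4 = 1.5
SSE = 1 + 1 + 0.25 + 4 + 2.25 + 0.25 + 2.25 = 11

SSE = 11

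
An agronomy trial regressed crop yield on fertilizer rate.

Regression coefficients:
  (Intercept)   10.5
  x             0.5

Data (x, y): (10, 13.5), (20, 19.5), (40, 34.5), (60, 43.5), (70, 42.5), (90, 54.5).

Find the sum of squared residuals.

x=10: ŷ = 10.5 + 0.5·10 = 15.5; e = 13.5 − 15.5 = -2
x=20: ŷ = 10.5 + 0.5·20 = 20.5; e = 19.5 − 20.5 = -1
x=40: ŷ = 10.5 + 0.5·40 = 30.5; e = 34.5 − 30.5 = 4
x=60: ŷ = 10.5 + 0.5·60 = 40.5; e = 43.5 − 40.5 = 3
x=70: ŷ = 10.5 + 0.5·70 = 45.5; e = 42.5 − 45.5 = -3
x=90: ŷ = 10.5 + 0.5·90 = 55.5; e = 54.5 − 55.5 = -1
SSE = 4 + 1 + 16 + 9 + 9 + 1 = 40

SSE = 40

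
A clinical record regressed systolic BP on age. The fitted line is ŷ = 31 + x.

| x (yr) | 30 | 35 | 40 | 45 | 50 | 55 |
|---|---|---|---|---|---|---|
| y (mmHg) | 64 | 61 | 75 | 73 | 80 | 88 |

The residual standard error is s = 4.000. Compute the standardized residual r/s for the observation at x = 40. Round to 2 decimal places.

1.00

ŷ = 31 + 40 = 71
r = 75 − 71 = 4
r/s = 4 / 4.000 = 1.00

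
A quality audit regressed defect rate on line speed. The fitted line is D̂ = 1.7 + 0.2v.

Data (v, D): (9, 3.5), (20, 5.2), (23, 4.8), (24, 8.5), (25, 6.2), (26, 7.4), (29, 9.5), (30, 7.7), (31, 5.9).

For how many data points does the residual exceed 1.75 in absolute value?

3

v=9: D̂ = 1.7 + 0.2·9 = 3.5; r = 3.5 − 3.5 = 0
v=20: D̂ = 1.7 + 0.2·20 = 5.7; r = 5.2 − 5.7 = -0.5
v=23: D̂ = 1.7 + 0.2·23 = 6.3; r = 4.8 − 6.3 = -1.5
v=24: D̂ = 1.7 + 0.2·24 = 6.5; r = 8.5 − 6.5 = 2
v=25: D̂ = 1.7 + 0.2·25 = 6.7; r = 6.2 − 6.7 = -0.5
v=26: D̂ = 1.7 + 0.2·26 = 6.9; r = 7.4 − 6.9 = 0.5
v=29: D̂ = 1.7 + 0.2·29 = 7.5; r = 9.5 − 7.5 = 2
v=30: D̂ = 1.7 + 0.2·30 = 7.7; r = 7.7 − 7.7 = 0
v=31: D̂ = 1.7 + 0.2·31 = 7.9; r = 5.9 − 7.9 = -2
|r| > 1.75: v=24 (|r|=2), v=29 (|r|=2), v=31 (|r|=2) → 3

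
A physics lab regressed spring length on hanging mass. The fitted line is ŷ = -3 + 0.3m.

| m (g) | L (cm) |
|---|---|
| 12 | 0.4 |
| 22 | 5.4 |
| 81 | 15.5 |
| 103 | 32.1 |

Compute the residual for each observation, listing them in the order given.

m=12: ŷ = -3 + 0.3·12 = 0.6; e = 0.4 − 0.6 = -0.2
m=22: ŷ = -3 + 0.3·22 = 3.6; e = 5.4 − 3.6 = 1.8
m=81: ŷ = -3 + 0.3·81 = 21.3; e = 15.5 − 21.3 = -5.8
m=103: ŷ = -3 + 0.3·103 = 27.9; e = 32.1 − 27.9 = 4.2

-0.2, 1.8, -5.8, 4.2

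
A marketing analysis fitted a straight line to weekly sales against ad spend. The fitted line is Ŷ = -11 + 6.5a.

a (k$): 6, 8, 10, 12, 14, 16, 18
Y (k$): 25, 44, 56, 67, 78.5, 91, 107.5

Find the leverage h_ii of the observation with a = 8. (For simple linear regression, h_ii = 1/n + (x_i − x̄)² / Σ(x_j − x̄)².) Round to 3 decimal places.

ā = (6 + 8 + 10 + 12 + 14 + 16 + 18)/7 = 12
Σ(a − ā)² = 36 + 16 + 4 + 0 + 4 + 16 + 36 = 112
h = 1/7 + (-4)²/112 = 0.142857 + 0.142857 = 0.286

h = 0.286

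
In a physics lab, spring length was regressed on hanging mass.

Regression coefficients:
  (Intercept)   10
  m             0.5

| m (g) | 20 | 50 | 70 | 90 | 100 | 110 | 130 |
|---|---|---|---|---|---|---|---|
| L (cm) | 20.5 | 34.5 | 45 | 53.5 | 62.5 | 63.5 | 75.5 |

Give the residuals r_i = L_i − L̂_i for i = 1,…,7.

m=20: L̂ = 10 + 0.5·20 = 20; r = 20.5 − 20 = 0.5
m=50: L̂ = 10 + 0.5·50 = 35; r = 34.5 − 35 = -0.5
m=70: L̂ = 10 + 0.5·70 = 45; r = 45 − 45 = 0
m=90: L̂ = 10 + 0.5·90 = 55; r = 53.5 − 55 = -1.5
m=100: L̂ = 10 + 0.5·100 = 60; r = 62.5 − 60 = 2.5
m=110: L̂ = 10 + 0.5·110 = 65; r = 63.5 − 65 = -1.5
m=130: L̂ = 10 + 0.5·130 = 75; r = 75.5 − 75 = 0.5

0.5, -0.5, 0, -1.5, 2.5, -1.5, 0.5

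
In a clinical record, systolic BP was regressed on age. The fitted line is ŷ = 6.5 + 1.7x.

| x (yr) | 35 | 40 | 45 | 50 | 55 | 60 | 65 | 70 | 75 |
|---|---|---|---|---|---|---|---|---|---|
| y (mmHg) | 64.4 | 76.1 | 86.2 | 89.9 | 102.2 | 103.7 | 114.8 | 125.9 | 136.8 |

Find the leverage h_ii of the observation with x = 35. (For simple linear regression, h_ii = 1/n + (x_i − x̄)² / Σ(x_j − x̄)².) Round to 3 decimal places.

x̄ = (35 + 40 + 45 + 50 + 55 + 60 + 65 + 70 + 75)/9 = 55
Σ(x − x̄)² = 400 + 225 + 100 + 25 + 0 + 25 + 100 + 225 + 400 = 1500
h = 1/9 + (-20)²/1500 = 0.111111 + 0.266667 = 0.378

h = 0.378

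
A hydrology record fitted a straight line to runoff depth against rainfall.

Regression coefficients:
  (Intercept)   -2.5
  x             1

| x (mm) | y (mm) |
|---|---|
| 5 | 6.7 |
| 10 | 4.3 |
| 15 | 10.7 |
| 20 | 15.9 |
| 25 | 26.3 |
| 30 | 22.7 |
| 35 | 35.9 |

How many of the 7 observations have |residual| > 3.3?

4

x=5: ŷ = -2.5 + 5 = 2.5; e = 6.7 − 2.5 = 4.2
x=10: ŷ = -2.5 + 10 = 7.5; e = 4.3 − 7.5 = -3.2
x=15: ŷ = -2.5 + 15 = 12.5; e = 10.7 − 12.5 = -1.8
x=20: ŷ = -2.5 + 20 = 17.5; e = 15.9 − 17.5 = -1.6
x=25: ŷ = -2.5 + 25 = 22.5; e = 26.3 − 22.5 = 3.8
x=30: ŷ = -2.5 + 30 = 27.5; e = 22.7 − 27.5 = -4.8
x=35: ŷ = -2.5 + 35 = 32.5; e = 35.9 − 32.5 = 3.4
|e| > 3.3: x=5 (|e|=4.2), x=25 (|e|=3.8), x=30 (|e|=4.8), x=35 (|e|=3.4) → 4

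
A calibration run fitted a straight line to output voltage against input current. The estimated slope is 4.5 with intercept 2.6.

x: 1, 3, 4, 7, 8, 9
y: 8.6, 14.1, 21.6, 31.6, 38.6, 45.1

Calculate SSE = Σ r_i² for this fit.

SSE = 17.5

x=1: ŷ = 2.6 + 4.5·1 = 7.1; r = 8.6 − 7.1 = 1.5
x=3: ŷ = 2.6 + 4.5·3 = 16.1; r = 14.1 − 16.1 = -2
x=4: ŷ = 2.6 + 4.5·4 = 20.6; r = 21.6 − 20.6 = 1
x=7: ŷ = 2.6 + 4.5·7 = 34.1; r = 31.6 − 34.1 = -2.5
x=8: ŷ = 2.6 + 4.5·8 = 38.6; r = 38.6 − 38.6 = 0
x=9: ŷ = 2.6 + 4.5·9 = 43.1; r = 45.1 − 43.1 = 2
SSE = 2.25 + 4 + 1 + 6.25 + 0 + 4 = 17.5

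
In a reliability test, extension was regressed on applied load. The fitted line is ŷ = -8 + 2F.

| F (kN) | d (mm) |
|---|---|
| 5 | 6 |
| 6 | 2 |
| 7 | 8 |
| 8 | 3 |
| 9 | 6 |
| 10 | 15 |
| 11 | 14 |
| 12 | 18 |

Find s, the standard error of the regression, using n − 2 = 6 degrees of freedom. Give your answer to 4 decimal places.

F=5: ŷ = -8 + 2·5 = 2; r = 6 − 2 = 4
F=6: ŷ = -8 + 2·6 = 4; r = 2 − 4 = -2
F=7: ŷ = -8 + 2·7 = 6; r = 8 − 6 = 2
F=8: ŷ = -8 + 2·8 = 8; r = 3 − 8 = -5
F=9: ŷ = -8 + 2·9 = 10; r = 6 − 10 = -4
F=10: ŷ = -8 + 2·10 = 12; r = 15 − 12 = 3
F=11: ŷ = -8 + 2·11 = 14; r = 14 − 14 = 0
F=12: ŷ = -8 + 2·12 = 16; r = 18 − 16 = 2
SSE = 16 + 4 + 4 + 25 + 16 + 9 + 0 + 4 = 78
s = √(78/6) = √13 ≈ 3.6056

s = 3.6056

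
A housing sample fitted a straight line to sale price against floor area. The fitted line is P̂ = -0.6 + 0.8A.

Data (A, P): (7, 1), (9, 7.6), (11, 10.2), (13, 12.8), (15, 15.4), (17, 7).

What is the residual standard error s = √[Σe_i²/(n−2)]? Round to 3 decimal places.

A=7: P̂ = -0.6 + 0.8·7 = 5; e = 1 − 5 = -4
A=9: P̂ = -0.6 + 0.8·9 = 6.6; e = 7.6 − 6.6 = 1
A=11: P̂ = -0.6 + 0.8·11 = 8.2; e = 10.2 − 8.2 = 2
A=13: P̂ = -0.6 + 0.8·13 = 9.8; e = 12.8 − 9.8 = 3
A=15: P̂ = -0.6 + 0.8·15 = 11.4; e = 15.4 − 11.4 = 4
A=17: P̂ = -0.6 + 0.8·17 = 13; e = 7 − 13 = -6
SSE = 16 + 1 + 4 + 9 + 16 + 36 = 82
s = √(82/4) = √20.5 ≈ 4.528

s = 4.528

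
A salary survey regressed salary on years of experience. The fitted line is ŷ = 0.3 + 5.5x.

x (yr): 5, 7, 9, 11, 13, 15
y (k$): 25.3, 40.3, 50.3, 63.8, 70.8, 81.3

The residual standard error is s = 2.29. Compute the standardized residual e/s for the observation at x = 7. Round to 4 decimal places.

ŷ = 0.3 + 5.5·7 = 38.8
e = 40.3 − 38.8 = 1.5
e/s = 1.5 / 2.29 = 0.6550

0.6550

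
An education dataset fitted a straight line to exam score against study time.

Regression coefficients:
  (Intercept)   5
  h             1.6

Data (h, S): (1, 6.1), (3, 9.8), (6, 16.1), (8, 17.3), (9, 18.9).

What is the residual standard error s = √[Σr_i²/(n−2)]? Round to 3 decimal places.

s = 1.000

h=1: ŷ = 5 + 1.6·1 = 6.6; r = 6.1 − 6.6 = -0.5
h=3: ŷ = 5 + 1.6·3 = 9.8; r = 9.8 − 9.8 = 0
h=6: ŷ = 5 + 1.6·6 = 14.6; r = 16.1 − 14.6 = 1.5
h=8: ŷ = 5 + 1.6·8 = 17.8; r = 17.3 − 17.8 = -0.5
h=9: ŷ = 5 + 1.6·9 = 19.4; r = 18.9 − 19.4 = -0.5
SSE = 0.25 + 0 + 2.25 + 0.25 + 0.25 = 3
s = √(3/3) = √1 ≈ 1.000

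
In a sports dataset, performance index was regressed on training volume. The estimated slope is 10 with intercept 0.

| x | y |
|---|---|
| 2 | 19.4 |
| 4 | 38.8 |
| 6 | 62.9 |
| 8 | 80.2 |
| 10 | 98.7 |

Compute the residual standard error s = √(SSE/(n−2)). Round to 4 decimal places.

s = 1.9950

x=2: ŷ = 10·2 = 20; r = 19.4 − 20 = -0.6
x=4: ŷ = 10·4 = 40; r = 38.8 − 40 = -1.2
x=6: ŷ = 10·6 = 60; r = 62.9 − 60 = 2.9
x=8: ŷ = 10·8 = 80; r = 80.2 − 80 = 0.2
x=10: ŷ = 10·10 = 100; r = 98.7 − 100 = -1.3
SSE = 0.36 + 1.44 + 8.41 + 0.04 + 1.69 = 11.94
s = √(11.94/3) = √3.98 ≈ 1.9950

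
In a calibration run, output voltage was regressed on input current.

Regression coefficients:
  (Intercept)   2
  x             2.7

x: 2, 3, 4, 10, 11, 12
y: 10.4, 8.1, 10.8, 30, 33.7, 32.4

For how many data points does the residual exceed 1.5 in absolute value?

x=2: ŷ = 2 + 2.7·2 = 7.4; r = 10.4 − 7.4 = 3
x=3: ŷ = 2 + 2.7·3 = 10.1; r = 8.1 − 10.1 = -2
x=4: ŷ = 2 + 2.7·4 = 12.8; r = 10.8 − 12.8 = -2
x=10: ŷ = 2 + 2.7·10 = 29; r = 30 − 29 = 1
x=11: ŷ = 2 + 2.7·11 = 31.7; r = 33.7 − 31.7 = 2
x=12: ŷ = 2 + 2.7·12 = 34.4; r = 32.4 − 34.4 = -2
|r| > 1.5: x=2 (|r|=3), x=3 (|r|=2), x=4 (|r|=2), x=11 (|r|=2), x=12 (|r|=2) → 5

5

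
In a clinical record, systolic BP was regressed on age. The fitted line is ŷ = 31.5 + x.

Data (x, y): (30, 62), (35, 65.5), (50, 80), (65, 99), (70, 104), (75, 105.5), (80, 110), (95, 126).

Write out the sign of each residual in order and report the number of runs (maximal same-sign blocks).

x=30: ŷ = 31.5 + 30 = 61.5; r = 62 − 61.5 = 0.5
x=35: ŷ = 31.5 + 35 = 66.5; r = 65.5 − 66.5 = -1
x=50: ŷ = 31.5 + 50 = 81.5; r = 80 − 81.5 = -1.5
x=65: ŷ = 31.5 + 65 = 96.5; r = 99 − 96.5 = 2.5
x=70: ŷ = 31.5 + 70 = 101.5; r = 104 − 101.5 = 2.5
x=75: ŷ = 31.5 + 75 = 106.5; r = 105.5 − 106.5 = -1
x=80: ŷ = 31.5 + 80 = 111.5; r = 110 − 111.5 = -1.5
x=95: ŷ = 31.5 + 95 = 126.5; r = 126 − 126.5 = -0.5
Signs: + − − + + − − −
Runs: +×1, −×2, +×2, −×3 → 4

4 runs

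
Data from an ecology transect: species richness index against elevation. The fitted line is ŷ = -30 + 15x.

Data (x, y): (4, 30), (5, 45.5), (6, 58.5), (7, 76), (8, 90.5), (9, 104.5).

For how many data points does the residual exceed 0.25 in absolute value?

x=4: ŷ = -30 + 15·4 = 30; e = 30 − 30 = 0
x=5: ŷ = -30 + 15·5 = 45; e = 45.5 − 45 = 0.5
x=6: ŷ = -30 + 15·6 = 60; e = 58.5 − 60 = -1.5
x=7: ŷ = -30 + 15·7 = 75; e = 76 − 75 = 1
x=8: ŷ = -30 + 15·8 = 90; e = 90.5 − 90 = 0.5
x=9: ŷ = -30 + 15·9 = 105; e = 104.5 − 105 = -0.5
|e| > 0.25: x=5 (|e|=0.5), x=6 (|e|=1.5), x=7 (|e|=1), x=8 (|e|=0.5), x=9 (|e|=0.5) → 5

5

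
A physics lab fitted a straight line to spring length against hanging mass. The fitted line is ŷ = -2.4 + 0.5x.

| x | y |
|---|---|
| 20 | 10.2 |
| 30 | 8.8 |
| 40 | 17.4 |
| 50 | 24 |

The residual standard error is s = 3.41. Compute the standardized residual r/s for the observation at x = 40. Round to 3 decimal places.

ŷ = -2.4 + 0.5·40 = 17.6
r = 17.4 − 17.6 = -0.2
r/s = -0.2 / 3.41 = -0.059

-0.059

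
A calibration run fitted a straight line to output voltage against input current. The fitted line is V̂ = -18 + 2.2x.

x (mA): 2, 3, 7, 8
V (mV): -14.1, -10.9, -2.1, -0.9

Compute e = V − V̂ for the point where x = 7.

e = 0.5

V̂ = -18 + 2.2·7 = -2.6
e = -2.1 − (-2.6) = 0.5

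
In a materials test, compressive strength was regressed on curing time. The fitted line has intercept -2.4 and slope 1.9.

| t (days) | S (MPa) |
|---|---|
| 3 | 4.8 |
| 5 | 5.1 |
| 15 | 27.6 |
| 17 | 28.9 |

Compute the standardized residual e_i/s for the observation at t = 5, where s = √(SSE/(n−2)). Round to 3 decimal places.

t=3: ŷ = -2.4 + 1.9·3 = 3.3; e = 4.8 − 3.3 = 1.5
t=5: ŷ = -2.4 + 1.9·5 = 7.1; e = 5.1 − 7.1 = -2
t=15: ŷ = -2.4 + 1.9·15 = 26.1; e = 27.6 − 26.1 = 1.5
t=17: ŷ = -2.4 + 1.9·17 = 29.9; e = 28.9 − 29.9 = -1
SSE = 2.25 + 4 + 2.25 + 1 = 9.5
s = √(9.5/2) = 2.17945
e/s = -2 / 2.17945 = -0.918

-0.918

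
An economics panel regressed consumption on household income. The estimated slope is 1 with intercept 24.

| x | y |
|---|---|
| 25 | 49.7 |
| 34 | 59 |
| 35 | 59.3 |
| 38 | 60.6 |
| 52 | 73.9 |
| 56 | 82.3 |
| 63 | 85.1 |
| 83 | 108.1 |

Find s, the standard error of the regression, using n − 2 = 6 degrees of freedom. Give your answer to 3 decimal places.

x=25: ŷ = 24 + 25 = 49; r = 49.7 − 49 = 0.7
x=34: ŷ = 24 + 34 = 58; r = 59 − 58 = 1
x=35: ŷ = 24 + 35 = 59; r = 59.3 − 59 = 0.3
x=38: ŷ = 24 + 38 = 62; r = 60.6 − 62 = -1.4
x=52: ŷ = 24 + 52 = 76; r = 73.9 − 76 = -2.1
x=56: ŷ = 24 + 56 = 80; r = 82.3 − 80 = 2.3
x=63: ŷ = 24 + 63 = 87; r = 85.1 − 87 = -1.9
x=83: ŷ = 24 + 83 = 107; r = 108.1 − 107 = 1.1
SSE = 0.49 + 1 + 0.09 + 1.96 + 4.41 + 5.29 + 3.61 + 1.21 = 18.06
s = √(18.06/6) = √3.01 ≈ 1.735

s = 1.735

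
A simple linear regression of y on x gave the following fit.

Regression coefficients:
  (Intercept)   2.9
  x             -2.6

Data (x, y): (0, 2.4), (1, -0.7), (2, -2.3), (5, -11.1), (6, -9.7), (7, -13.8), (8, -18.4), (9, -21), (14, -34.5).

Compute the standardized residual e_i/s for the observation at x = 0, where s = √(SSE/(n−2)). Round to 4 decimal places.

x=0: ŷ = 2.9 − 2.6·0 = 2.9; e = 2.4 − 2.9 = -0.5
x=1: ŷ = 2.9 − 2.6·1 = 0.3; e = -0.7 − 0.3 = -1
x=2: ŷ = 2.9 − 2.6·2 = -2.3; e = -2.3 − (-2.3) = 0
x=5: ŷ = 2.9 − 2.6·5 = -10.1; e = -11.1 − (-10.1) = -1
x=6: ŷ = 2.9 − 2.6·6 = -12.7; e = -9.7 − (-12.7) = 3
x=7: ŷ = 2.9 − 2.6·7 = -15.3; e = -13.8 − (-15.3) = 1.5
x=8: ŷ = 2.9 − 2.6·8 = -17.9; e = -18.4 − (-17.9) = -0.5
x=9: ŷ = 2.9 − 2.6·9 = -20.5; e = -21 − (-20.5) = -0.5
x=14: ŷ = 2.9 − 2.6·14 = -33.5; e = -34.5 − (-33.5) = -1
SSE = 0.25 + 1 + 0 + 1 + 9 + 2.25 + 0.25 + 0.25 + 1 = 15
s = √(15/7) = 1.46385
e/s = -0.5 / 1.46385 = -0.3416

-0.3416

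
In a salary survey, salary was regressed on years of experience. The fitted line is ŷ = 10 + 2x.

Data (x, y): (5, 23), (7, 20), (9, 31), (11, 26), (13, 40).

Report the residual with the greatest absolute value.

r = -6

x=5: ŷ = 10 + 2·5 = 20; r = 23 − 20 = 3
x=7: ŷ = 10 + 2·7 = 24; r = 20 − 24 = -4
x=9: ŷ = 10 + 2·9 = 28; r = 31 − 28 = 3
x=11: ŷ = 10 + 2·11 = 32; r = 26 − 32 = -6
x=13: ŷ = 10 + 2·13 = 36; r = 40 − 36 = 4
Largest |r| is 6 at x = 11, residual -6.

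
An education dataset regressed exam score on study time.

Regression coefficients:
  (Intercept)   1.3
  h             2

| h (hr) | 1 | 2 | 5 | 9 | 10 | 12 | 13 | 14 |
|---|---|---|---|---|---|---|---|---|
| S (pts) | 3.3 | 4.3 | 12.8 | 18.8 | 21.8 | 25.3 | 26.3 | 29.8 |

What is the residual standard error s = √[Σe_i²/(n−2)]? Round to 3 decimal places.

h=1: Ŝ = 1.3 + 2·1 = 3.3; e = 3.3 − 3.3 = 0
h=2: Ŝ = 1.3 + 2·2 = 5.3; e = 4.3 − 5.3 = -1
h=5: Ŝ = 1.3 + 2·5 = 11.3; e = 12.8 − 11.3 = 1.5
h=9: Ŝ = 1.3 + 2·9 = 19.3; e = 18.8 − 19.3 = -0.5
h=10: Ŝ = 1.3 + 2·10 = 21.3; e = 21.8 − 21.3 = 0.5
h=12: Ŝ = 1.3 + 2·12 = 25.3; e = 25.3 − 25.3 = 0
h=13: Ŝ = 1.3 + 2·13 = 27.3; e = 26.3 − 27.3 = -1
h=14: Ŝ = 1.3 + 2·14 = 29.3; e = 29.8 − 29.3 = 0.5
SSE = 0 + 1 + 2.25 + 0.25 + 0.25 + 0 + 1 + 0.25 = 5
s = √(5/6) = √0.833333 ≈ 0.913

s = 0.913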